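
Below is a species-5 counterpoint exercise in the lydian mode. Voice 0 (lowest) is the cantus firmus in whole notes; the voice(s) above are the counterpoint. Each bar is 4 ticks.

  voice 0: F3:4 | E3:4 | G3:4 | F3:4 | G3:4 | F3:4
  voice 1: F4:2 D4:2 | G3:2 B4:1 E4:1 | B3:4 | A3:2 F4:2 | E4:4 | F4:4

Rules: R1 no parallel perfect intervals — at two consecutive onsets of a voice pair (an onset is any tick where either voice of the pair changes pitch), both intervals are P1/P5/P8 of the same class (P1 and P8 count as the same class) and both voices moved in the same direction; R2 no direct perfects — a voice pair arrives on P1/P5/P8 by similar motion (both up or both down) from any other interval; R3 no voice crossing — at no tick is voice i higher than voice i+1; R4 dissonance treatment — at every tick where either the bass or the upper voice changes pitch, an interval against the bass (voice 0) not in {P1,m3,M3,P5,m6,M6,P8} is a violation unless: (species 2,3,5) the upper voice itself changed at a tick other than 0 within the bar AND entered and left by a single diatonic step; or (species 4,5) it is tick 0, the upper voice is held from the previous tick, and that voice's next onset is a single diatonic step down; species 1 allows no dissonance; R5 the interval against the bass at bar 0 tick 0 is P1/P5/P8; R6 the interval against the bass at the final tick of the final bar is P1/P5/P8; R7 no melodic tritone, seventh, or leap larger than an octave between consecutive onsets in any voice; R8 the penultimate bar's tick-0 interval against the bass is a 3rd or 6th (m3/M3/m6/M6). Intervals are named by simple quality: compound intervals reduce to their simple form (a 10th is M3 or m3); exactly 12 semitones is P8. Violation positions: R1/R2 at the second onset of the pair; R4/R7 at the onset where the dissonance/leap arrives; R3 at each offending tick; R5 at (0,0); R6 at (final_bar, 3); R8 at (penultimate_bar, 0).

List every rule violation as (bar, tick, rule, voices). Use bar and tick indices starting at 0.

(1, 2, R7, (1,))

bar 0: v0=F3 v1=F4 downbeat P8
bar 1: v0=E3 v1=G3 downbeat m3
bar 2: v0=G3 v1=B3 downbeat M3
bar 3: v0=F3 v1=A3 downbeat M3
bar 4: v0=G3 v1=E4 downbeat M6
bar 5: v0=F3 v1=F4 downbeat P8
  -> R7 @ bar 1 tick 2 v(1,): G3->B4 leap 16st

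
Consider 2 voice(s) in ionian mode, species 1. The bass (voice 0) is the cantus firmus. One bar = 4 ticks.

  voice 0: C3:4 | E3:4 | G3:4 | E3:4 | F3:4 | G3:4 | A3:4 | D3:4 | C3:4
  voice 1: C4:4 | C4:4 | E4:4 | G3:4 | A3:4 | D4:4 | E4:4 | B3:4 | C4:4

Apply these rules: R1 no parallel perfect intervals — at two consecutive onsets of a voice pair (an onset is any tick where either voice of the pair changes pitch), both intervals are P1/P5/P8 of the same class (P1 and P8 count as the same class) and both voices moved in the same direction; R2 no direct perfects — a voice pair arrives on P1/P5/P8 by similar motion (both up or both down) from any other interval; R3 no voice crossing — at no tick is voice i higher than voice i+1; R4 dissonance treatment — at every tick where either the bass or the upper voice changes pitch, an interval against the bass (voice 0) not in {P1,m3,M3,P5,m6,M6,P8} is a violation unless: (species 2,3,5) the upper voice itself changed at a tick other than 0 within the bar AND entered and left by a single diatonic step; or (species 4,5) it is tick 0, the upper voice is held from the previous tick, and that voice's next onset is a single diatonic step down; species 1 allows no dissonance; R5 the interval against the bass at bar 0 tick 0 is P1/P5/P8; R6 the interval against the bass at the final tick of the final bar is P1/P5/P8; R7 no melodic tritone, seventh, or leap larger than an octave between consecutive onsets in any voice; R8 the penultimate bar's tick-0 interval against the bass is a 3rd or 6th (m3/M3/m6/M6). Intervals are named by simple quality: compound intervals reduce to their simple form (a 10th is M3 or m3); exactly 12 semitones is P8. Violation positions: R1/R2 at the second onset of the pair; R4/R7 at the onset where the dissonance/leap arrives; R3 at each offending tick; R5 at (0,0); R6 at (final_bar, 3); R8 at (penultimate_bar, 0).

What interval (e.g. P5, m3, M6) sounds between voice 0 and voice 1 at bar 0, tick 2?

voice 0=C3 voice 1=C4 -> P8

P8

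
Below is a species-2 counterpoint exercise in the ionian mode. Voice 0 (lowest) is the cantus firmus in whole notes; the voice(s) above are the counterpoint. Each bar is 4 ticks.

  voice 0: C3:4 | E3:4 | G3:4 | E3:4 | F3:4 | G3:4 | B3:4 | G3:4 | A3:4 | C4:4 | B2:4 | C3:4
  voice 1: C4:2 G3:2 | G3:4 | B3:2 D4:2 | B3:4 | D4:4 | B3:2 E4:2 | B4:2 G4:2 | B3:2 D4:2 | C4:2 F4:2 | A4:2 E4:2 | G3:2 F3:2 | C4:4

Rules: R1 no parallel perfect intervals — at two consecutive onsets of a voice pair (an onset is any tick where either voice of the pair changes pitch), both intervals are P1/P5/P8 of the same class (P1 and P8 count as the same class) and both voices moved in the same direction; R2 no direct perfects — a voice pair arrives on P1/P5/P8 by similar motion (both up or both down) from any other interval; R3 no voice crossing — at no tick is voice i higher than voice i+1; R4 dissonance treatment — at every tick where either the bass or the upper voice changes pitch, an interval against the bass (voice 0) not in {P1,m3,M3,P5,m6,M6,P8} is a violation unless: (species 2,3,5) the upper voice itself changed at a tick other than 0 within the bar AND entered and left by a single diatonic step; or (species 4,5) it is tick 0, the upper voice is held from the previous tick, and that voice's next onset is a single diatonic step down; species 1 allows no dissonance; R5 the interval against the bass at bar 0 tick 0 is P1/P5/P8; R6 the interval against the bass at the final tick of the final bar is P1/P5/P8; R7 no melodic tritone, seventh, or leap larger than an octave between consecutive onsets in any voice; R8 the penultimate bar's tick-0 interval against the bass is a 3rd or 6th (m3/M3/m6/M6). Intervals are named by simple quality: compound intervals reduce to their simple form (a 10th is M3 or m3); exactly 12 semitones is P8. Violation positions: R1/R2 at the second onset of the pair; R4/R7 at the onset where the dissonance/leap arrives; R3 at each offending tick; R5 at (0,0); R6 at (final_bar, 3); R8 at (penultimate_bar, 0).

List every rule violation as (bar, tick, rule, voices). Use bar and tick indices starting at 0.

(3, 0, R1, (0, 1))
(6, 0, R2, (0, 1))
(10, 0, R7, (0,))
(10, 2, R4, (0, 1))
(11, 0, R2, (0, 1))

bar 0: v0=C3 v1=C4 downbeat P8
bar 1: v0=E3 v1=G3 downbeat m3
bar 2: v0=G3 v1=B3 downbeat M3
bar 3: v0=E3 v1=B3 downbeat P5
bar 4: v0=F3 v1=D4 downbeat M6
bar 5: v0=G3 v1=B3 downbeat M3
bar 6: v0=B3 v1=B4 downbeat P8
bar 7: v0=G3 v1=B3 downbeat M3
bar 8: v0=A3 v1=C4 downbeat m3
bar 9: v0=C4 v1=A4 downbeat M6
bar 10: v0=B2 v1=G3 downbeat m6
bar 11: v0=C3 v1=C4 downbeat P8
  -> R1 @ bar 3 tick 0 v(0, 1): G3/D4 P5 -> E3/B3 P5 similar
  -> R2 @ bar 6 tick 0 v(0, 1): G3/E4 M6 -> B3/B4 P8 similar
  -> R7 @ bar 10 tick 0 v(0,): C4->B2 leap 13st
  -> R4 @ bar 10 tick 2 v(0, 1): B2/F3 TT untreated
  -> R2 @ bar 11 tick 0 v(0, 1): B2/F3 TT -> C3/C4 P8 similar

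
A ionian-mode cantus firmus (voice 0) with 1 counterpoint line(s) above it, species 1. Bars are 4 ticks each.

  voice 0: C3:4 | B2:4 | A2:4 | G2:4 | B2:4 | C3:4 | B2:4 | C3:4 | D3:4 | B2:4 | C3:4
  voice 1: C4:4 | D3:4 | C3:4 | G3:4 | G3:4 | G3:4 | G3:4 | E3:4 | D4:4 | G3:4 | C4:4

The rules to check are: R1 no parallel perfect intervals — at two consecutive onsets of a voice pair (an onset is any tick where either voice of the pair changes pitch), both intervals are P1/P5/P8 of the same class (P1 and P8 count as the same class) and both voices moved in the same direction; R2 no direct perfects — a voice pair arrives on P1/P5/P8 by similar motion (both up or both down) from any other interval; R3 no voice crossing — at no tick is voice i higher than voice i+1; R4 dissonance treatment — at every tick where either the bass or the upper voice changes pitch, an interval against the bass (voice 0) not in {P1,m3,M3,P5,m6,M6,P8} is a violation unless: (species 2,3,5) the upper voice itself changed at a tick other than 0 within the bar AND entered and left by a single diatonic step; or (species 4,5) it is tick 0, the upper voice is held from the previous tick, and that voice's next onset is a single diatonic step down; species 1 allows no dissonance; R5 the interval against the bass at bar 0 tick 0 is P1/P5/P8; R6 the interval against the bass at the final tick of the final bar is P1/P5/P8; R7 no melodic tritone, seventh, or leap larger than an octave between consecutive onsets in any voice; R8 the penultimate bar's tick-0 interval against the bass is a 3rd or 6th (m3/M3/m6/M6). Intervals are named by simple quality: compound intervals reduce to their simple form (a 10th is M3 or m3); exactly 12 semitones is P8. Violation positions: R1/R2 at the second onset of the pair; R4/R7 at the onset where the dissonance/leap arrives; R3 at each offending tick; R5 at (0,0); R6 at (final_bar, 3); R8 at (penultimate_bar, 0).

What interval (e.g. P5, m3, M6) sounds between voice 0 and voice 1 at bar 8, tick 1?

voice 0=D3 voice 1=D4 -> P8

P8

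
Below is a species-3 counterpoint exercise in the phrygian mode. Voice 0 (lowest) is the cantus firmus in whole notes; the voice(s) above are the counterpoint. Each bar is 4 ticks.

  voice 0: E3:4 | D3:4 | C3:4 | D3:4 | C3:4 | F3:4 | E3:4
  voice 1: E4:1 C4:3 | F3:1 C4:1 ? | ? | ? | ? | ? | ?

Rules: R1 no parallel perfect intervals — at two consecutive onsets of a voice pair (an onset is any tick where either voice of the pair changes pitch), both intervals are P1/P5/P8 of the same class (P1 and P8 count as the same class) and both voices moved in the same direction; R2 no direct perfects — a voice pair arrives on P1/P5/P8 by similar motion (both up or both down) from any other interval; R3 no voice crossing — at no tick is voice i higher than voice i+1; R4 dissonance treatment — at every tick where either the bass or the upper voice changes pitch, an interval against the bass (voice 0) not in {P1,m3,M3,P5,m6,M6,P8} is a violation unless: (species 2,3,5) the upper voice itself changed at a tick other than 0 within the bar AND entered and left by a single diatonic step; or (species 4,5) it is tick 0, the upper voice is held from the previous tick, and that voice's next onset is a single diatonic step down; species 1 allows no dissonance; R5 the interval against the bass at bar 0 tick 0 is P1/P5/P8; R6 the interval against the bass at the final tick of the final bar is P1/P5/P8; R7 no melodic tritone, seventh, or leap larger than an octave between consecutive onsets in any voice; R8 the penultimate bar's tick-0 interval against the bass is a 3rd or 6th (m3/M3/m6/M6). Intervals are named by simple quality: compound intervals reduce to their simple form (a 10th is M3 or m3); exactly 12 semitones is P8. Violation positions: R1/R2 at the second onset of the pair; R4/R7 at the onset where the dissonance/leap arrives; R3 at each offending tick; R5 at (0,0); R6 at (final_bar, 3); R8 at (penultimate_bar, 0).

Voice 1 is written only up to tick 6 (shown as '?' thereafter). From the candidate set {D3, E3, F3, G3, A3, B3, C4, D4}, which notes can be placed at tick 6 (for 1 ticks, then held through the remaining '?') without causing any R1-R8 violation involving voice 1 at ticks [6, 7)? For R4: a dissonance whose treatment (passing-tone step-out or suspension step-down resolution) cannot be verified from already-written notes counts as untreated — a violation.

D3: violates R7
E3: violates R4
F3: legal
G3: violates R4
A3: legal
B3: legal
C4: legal
D4: legal

{A3, B3, C4, D4, F3}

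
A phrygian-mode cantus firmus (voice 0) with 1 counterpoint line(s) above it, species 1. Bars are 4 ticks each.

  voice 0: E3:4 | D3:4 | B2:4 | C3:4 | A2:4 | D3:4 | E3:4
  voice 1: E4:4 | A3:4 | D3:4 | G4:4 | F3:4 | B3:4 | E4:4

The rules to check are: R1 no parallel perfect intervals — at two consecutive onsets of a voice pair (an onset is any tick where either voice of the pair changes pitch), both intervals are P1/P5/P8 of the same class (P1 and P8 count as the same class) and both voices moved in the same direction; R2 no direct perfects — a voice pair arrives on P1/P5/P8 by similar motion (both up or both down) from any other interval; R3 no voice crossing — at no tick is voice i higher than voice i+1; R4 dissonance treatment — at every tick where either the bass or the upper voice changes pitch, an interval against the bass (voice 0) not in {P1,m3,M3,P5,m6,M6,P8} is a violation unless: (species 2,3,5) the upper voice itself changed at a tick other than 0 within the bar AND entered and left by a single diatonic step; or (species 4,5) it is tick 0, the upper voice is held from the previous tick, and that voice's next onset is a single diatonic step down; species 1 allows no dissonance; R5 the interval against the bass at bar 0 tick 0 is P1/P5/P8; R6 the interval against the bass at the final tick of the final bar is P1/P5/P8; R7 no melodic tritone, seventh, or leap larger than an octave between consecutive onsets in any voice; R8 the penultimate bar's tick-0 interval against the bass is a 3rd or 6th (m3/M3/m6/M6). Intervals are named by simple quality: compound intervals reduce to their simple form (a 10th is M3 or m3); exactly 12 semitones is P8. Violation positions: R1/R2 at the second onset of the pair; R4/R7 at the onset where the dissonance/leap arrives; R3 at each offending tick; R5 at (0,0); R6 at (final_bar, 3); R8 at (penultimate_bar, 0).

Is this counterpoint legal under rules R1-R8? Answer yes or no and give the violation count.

No (6 violations)

bar 0: v0=E3 v1=E4 (P8)
bar 1: v0=D3 v1=A3 (P5)
bar 2: v0=B2 v1=D3 (m3)
bar 3: v0=C3 v1=G4 (P5)
bar 4: v0=A2 v1=F3 (m6)
bar 5: v0=D3 v1=B3 (M6)
bar 6: v0=E3 v1=E4 (P8)
  R2 @ bar1.0: E3/E4 P8 -> D3/A3 P5 similar
  R2 @ bar3.0: B2/D3 m3 -> C3/G4 P5 similar
  R7 @ bar3.0: D3->G4 leap 17st
  R7 @ bar4.0: G4->F3 leap 14st
  R7 @ bar5.0: F3->B3 leap 6st
  R2 @ bar6.0: D3/B3 M6 -> E3/E4 P8 similar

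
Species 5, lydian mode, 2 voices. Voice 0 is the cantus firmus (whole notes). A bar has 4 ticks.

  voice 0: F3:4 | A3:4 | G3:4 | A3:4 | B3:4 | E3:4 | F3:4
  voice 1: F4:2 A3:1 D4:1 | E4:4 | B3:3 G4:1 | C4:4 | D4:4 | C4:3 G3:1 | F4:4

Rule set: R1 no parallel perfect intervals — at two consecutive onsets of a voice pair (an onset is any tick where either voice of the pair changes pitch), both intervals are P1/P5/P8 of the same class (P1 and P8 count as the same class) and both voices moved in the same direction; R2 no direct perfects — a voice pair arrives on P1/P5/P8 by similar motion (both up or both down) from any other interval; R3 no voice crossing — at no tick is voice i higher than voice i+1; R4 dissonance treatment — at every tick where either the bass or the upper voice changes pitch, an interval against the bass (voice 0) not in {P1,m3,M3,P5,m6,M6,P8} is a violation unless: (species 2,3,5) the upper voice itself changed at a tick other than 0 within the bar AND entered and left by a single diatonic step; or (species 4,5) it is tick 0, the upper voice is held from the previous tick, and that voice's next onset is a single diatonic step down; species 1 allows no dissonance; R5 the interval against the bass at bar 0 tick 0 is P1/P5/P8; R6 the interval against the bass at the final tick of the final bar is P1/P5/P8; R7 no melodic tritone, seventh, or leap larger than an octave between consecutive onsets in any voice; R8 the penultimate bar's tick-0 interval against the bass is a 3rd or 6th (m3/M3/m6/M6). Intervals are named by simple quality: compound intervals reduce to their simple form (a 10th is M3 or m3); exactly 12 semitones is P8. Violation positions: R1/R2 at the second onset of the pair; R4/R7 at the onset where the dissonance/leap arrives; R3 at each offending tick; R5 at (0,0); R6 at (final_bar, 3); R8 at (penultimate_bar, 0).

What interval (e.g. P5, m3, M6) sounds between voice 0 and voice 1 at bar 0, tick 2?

M3

voice 0=F3 voice 1=A3 -> M3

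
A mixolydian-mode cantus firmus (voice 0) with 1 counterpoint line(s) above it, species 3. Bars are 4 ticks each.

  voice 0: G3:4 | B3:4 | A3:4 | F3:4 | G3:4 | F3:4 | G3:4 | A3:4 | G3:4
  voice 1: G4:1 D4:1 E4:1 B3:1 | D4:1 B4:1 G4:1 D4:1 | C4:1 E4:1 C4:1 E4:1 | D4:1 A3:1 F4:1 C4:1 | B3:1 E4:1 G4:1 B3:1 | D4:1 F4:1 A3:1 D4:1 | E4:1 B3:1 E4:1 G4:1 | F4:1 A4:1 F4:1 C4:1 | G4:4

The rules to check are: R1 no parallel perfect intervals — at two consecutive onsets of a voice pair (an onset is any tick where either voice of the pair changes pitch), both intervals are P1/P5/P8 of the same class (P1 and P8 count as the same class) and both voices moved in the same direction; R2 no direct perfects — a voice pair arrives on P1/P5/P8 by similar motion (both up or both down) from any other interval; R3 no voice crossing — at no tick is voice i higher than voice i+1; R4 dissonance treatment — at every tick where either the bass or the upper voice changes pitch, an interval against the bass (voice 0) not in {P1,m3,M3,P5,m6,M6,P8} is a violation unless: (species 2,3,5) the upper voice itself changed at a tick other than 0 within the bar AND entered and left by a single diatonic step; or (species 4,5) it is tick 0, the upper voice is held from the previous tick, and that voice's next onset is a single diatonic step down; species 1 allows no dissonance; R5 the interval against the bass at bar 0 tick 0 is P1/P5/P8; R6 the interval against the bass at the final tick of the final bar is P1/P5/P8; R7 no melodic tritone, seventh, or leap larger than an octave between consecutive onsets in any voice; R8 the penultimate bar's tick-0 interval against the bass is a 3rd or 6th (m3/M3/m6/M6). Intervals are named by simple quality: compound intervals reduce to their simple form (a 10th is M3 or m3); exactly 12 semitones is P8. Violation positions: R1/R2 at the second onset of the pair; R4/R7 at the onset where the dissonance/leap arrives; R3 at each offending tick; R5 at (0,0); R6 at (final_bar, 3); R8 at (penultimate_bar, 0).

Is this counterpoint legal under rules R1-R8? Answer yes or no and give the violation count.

bar 0: v0=G3 v1=G4 (P8)
bar 1: v0=B3 v1=D4 (m3)
bar 2: v0=A3 v1=C4 (m3)
bar 3: v0=F3 v1=D4 (M6)
bar 4: v0=G3 v1=B3 (M3)
bar 5: v0=F3 v1=D4 (M6)
bar 6: v0=G3 v1=E4 (M6)
bar 7: v0=A3 v1=F4 (m6)
bar 8: v0=G3 v1=G4 (P8)

Yes (0 violations)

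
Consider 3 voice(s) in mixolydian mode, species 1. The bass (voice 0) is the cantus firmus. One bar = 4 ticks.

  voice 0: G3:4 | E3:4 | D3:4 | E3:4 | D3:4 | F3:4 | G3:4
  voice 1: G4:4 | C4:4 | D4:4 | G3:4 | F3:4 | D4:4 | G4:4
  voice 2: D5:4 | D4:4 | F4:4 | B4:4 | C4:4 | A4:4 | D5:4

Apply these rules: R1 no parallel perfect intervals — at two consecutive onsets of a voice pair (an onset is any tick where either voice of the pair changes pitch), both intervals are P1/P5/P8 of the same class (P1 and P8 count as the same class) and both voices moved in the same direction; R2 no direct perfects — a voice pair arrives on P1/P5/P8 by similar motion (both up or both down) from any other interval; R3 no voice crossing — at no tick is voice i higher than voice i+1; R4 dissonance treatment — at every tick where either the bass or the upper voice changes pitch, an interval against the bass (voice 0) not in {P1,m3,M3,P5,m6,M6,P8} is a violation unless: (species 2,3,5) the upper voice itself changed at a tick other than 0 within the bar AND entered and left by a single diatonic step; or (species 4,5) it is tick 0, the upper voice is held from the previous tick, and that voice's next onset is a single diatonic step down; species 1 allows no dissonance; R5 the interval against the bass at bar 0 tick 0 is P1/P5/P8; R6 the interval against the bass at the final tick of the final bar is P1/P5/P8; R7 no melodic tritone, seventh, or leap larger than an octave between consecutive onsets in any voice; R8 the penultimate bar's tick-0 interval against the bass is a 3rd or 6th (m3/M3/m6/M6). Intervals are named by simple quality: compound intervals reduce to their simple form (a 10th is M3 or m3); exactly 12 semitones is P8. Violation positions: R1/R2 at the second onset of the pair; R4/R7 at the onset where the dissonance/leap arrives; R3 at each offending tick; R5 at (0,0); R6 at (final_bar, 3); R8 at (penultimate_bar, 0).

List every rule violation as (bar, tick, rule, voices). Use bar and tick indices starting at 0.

bar 0: v0=G3 v1=G4 v2=D5 downbeat P5
bar 1: v0=E3 v1=C4 v2=D4 downbeat m7
bar 2: v0=D3 v1=D4 v2=F4 downbeat m3
bar 3: v0=E3 v1=G3 v2=B4 downbeat P5
bar 4: v0=D3 v1=F3 v2=C4 downbeat m7
bar 5: v0=F3 v1=D4 v2=A4 downbeat M3
bar 6: v0=G3 v1=G4 v2=D5 downbeat P5
  -> R4 @ bar 1 tick 0 v(0, 2): E3/D4 m7 untreated
  -> R2 @ bar 3 tick 0 v(0, 2): D3/F4 m3 -> E3/B4 P5 similar
  -> R7 @ bar 3 tick 0 v(2,): F4->B4 leap 6st
  -> R2 @ bar 4 tick 0 v(1, 2): G3/B4 M3 -> F3/C4 P5 similar
  -> R4 @ bar 4 tick 0 v(0, 2): D3/C4 m7 untreated
  -> R7 @ bar 4 tick 0 v(2,): B4->C4 leap 11st
  -> R1 @ bar 5 tick 0 v(1, 2): F3/C4 P5 -> D4/A4 P5 similar
  -> R1 @ bar 6 tick 0 v(1, 2): D4/A4 P5 -> G4/D5 P5 similar
  -> R2 @ bar 6 tick 0 v(0, 1): F3/D4 M6 -> G3/G4 P8 similar
  -> R2 @ bar 6 tick 0 v(0, 2): F3/A4 M3 -> G3/D5 P5 similar

(1, 0, R4, (0, 2))
(3, 0, R2, (0, 2))
(3, 0, R7, (2,))
(4, 0, R2, (1, 2))
(4, 0, R4, (0, 2))
(4, 0, R7, (2,))
(5, 0, R1, (1, 2))
(6, 0, R1, (1, 2))
(6, 0, R2, (0, 1))
(6, 0, R2, (0, 2))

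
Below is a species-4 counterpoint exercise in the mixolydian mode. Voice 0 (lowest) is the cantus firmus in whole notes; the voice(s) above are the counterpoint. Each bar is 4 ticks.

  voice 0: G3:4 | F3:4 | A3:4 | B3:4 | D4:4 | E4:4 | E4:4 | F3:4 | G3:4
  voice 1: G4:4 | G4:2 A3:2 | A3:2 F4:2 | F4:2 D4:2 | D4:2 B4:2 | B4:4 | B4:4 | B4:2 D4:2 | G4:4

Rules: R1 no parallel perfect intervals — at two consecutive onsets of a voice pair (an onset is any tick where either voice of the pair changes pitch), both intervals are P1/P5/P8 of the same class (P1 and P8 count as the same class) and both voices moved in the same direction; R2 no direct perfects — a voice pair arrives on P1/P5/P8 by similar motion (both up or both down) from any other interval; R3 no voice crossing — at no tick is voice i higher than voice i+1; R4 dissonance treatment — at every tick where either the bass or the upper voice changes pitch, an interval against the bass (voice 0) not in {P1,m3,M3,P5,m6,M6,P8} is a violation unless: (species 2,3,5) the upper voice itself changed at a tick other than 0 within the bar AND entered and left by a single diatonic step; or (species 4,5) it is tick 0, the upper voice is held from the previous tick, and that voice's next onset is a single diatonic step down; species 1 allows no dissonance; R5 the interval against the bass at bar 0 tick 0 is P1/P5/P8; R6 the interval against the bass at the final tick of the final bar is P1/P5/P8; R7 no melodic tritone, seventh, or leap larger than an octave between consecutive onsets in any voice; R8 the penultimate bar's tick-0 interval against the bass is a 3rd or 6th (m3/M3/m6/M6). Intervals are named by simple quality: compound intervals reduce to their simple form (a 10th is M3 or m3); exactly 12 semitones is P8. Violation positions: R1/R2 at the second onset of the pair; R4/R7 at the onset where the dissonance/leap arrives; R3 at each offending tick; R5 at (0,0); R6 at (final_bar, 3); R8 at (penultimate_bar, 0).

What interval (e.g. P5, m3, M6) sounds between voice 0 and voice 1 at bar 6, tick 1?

voice 0=E4 voice 1=B4 -> P5

P5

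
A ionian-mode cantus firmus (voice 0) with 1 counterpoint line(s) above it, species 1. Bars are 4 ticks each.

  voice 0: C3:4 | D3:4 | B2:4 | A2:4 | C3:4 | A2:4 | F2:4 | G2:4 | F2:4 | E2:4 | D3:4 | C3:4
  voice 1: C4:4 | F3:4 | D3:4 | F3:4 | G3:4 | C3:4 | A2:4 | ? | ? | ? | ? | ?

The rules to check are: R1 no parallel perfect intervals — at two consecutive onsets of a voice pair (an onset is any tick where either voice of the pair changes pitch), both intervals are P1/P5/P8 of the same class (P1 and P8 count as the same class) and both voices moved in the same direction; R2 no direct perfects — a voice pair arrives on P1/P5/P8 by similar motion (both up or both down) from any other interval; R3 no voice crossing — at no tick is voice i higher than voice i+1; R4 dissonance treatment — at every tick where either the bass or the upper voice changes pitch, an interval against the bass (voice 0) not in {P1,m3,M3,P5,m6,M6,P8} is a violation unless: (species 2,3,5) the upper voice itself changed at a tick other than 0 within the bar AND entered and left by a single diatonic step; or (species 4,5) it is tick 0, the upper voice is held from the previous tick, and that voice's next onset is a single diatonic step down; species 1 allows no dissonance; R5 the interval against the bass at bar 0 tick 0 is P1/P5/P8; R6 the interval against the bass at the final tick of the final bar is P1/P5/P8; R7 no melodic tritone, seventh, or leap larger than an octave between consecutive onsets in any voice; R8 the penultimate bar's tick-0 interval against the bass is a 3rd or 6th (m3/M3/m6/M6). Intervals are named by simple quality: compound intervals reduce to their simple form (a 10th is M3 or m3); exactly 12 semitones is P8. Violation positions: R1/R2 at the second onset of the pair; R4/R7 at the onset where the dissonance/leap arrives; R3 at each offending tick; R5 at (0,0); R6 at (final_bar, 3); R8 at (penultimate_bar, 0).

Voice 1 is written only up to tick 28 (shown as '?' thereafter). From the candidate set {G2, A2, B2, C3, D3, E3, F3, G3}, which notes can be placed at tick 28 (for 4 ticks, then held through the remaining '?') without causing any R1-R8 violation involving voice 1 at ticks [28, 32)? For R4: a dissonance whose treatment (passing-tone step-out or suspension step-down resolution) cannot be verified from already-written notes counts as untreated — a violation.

G2: legal
A2: violates R4
B2: legal
C3: violates R4
D3: violates R2
E3: legal
F3: violates R4
G3: violates R2,R7

{B2, E3, G2}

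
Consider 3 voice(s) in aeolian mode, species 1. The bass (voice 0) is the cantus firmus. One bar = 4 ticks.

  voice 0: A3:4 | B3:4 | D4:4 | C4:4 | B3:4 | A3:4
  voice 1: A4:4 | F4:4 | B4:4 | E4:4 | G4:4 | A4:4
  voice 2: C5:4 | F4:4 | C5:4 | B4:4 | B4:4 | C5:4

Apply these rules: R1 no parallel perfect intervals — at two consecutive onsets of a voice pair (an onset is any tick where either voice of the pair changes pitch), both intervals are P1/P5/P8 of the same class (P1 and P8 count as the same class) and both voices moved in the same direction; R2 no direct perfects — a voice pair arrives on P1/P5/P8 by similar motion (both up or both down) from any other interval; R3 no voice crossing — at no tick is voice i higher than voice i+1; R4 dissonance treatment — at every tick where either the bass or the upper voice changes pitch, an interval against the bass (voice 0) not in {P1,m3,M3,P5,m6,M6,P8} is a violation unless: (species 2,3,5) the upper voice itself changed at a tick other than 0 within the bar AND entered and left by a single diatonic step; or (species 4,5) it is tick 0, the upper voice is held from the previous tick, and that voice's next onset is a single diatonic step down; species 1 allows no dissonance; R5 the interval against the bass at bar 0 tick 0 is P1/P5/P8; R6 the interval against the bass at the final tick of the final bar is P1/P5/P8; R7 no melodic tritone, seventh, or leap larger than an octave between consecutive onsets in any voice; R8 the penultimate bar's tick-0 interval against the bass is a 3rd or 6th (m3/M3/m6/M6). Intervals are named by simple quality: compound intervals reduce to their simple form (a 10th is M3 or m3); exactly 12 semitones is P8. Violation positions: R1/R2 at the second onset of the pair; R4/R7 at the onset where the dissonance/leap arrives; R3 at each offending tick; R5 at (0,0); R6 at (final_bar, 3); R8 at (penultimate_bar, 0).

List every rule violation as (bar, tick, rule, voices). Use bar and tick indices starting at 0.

(0, 0, R5, (0, 2))
(1, 0, R2, (1, 2))
(1, 0, R4, (0, 1))
(1, 0, R4, (0, 2))
(2, 0, R4, (0, 2))
(2, 0, R7, (1,))
(3, 0, R2, (1, 2))
(3, 0, R4, (0, 2))
(4, 0, R8, (0, 2))
(5, 3, R6, (0, 2))

bar 0: v0=A3 v1=A4 v2=C5 downbeat m3
bar 1: v0=B3 v1=F4 v2=F4 downbeat TT
bar 2: v0=D4 v1=B4 v2=C5 downbeat m7
bar 3: v0=C4 v1=E4 v2=B4 downbeat M7
bar 4: v0=B3 v1=G4 v2=B4 downbeat P8
bar 5: v0=A3 v1=A4 v2=C5 downbeat m3
  -> R5 @ bar 0 tick 0 v(0, 2): opens on m3
  -> R2 @ bar 1 tick 0 v(1, 2): A4/C5 m3 -> F4/F4 P1 similar
  -> R4 @ bar 1 tick 0 v(0, 1): B3/F4 TT untreated
  -> R4 @ bar 1 tick 0 v(0, 2): B3/F4 TT untreated
  -> R4 @ bar 2 tick 0 v(0, 2): D4/C5 m7 untreated
  -> R7 @ bar 2 tick 0 v(1,): F4->B4 leap 6st
  -> R2 @ bar 3 tick 0 v(1, 2): B4/C5 m2 -> E4/B4 P5 similar
  -> R4 @ bar 3 tick 0 v(0, 2): C4/B4 M7 untreated
  -> R8 @ bar 4 tick 0 v(0, 2): penult P8 not 3rd/6th
  -> R6 @ bar 5 tick 3 v(0, 2): closes on m3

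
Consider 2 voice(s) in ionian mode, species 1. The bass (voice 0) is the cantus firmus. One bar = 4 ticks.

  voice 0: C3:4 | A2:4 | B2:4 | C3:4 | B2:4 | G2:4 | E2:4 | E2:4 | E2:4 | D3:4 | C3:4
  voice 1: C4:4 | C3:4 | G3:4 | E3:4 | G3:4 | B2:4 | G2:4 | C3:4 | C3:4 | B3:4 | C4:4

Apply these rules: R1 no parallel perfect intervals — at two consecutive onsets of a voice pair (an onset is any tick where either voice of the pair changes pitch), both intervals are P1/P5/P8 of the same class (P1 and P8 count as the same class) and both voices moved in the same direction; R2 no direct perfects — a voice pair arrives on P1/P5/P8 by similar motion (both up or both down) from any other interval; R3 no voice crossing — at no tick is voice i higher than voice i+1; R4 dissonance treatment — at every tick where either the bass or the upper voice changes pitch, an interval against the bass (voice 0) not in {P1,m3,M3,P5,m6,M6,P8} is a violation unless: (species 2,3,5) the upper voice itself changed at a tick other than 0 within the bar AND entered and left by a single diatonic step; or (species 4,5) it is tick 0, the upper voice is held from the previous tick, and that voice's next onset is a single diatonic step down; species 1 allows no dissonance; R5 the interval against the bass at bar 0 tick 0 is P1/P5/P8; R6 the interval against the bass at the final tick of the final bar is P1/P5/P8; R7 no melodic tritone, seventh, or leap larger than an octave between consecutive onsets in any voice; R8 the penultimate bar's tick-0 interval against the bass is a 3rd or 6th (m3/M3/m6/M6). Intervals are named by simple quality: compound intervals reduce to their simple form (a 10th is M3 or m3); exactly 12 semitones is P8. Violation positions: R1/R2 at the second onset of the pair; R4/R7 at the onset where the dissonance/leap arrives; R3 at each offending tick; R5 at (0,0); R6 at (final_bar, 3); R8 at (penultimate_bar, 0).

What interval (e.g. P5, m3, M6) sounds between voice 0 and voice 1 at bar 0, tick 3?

voice 0=C3 voice 1=C4 -> P8

P8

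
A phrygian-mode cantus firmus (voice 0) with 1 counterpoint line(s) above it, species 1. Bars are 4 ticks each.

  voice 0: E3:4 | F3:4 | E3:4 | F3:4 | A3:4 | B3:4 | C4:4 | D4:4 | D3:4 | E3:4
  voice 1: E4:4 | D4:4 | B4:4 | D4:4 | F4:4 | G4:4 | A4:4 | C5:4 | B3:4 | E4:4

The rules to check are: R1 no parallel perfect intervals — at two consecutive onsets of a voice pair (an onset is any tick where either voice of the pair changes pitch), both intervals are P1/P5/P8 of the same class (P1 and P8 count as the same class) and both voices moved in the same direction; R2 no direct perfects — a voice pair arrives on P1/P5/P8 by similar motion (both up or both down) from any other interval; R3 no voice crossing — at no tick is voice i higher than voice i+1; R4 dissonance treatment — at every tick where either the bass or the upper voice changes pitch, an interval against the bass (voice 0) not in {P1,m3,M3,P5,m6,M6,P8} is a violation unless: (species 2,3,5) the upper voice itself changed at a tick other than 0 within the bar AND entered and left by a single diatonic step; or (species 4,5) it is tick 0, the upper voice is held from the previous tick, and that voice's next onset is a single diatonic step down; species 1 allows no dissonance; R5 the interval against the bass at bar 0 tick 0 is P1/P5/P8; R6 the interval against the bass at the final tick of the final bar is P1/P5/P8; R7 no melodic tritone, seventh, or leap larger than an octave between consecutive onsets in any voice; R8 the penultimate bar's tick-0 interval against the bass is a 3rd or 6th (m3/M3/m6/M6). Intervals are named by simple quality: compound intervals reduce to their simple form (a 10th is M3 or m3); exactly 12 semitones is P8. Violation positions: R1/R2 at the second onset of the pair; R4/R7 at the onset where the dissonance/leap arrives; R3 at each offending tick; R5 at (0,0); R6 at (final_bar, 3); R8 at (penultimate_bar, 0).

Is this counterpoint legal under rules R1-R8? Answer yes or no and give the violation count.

bar 0: v0=E3 v1=E4 (P8)
bar 1: v0=F3 v1=D4 (M6)
bar 2: v0=E3 v1=B4 (P5)
bar 3: v0=F3 v1=D4 (M6)
bar 4: v0=A3 v1=F4 (m6)
bar 5: v0=B3 v1=G4 (m6)
bar 6: v0=C4 v1=A4 (M6)
bar 7: v0=D4 v1=C5 (m7)
bar 8: v0=D3 v1=B3 (M6)
bar 9: v0=E3 v1=E4 (P8)
  R4 @ bar7.0: D4/C5 m7 untreated
  R7 @ bar8.0: C5->B3 leap 13st
  R2 @ bar9.0: D3/B3 M6 -> E3/E4 P8 similar

No (3 violations)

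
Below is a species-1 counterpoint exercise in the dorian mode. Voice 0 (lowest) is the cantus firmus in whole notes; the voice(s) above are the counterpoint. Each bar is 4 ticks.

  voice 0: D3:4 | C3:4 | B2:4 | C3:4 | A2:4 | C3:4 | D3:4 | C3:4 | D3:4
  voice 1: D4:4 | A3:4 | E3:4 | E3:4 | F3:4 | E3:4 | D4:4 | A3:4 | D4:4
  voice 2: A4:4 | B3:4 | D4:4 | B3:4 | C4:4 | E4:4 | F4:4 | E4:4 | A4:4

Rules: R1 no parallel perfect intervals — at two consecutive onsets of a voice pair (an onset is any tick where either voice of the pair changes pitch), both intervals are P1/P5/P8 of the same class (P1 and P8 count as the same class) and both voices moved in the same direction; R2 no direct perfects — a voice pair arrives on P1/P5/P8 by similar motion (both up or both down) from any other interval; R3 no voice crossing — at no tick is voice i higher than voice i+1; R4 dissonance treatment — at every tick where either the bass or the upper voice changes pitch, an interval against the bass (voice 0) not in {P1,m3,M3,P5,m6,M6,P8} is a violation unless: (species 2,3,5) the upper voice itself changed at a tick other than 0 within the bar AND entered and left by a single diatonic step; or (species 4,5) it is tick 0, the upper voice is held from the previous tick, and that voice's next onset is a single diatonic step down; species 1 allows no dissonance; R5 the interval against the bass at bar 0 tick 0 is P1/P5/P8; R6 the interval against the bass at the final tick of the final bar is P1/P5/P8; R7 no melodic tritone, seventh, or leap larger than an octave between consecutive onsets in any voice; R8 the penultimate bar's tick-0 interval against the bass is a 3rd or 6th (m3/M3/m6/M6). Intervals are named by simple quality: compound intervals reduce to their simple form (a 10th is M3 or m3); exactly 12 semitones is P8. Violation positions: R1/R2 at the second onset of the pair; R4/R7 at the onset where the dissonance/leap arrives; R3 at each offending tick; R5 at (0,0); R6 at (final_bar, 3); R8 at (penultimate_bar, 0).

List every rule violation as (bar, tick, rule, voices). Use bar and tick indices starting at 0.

(1, 0, R4, (0, 2))
(1, 0, R7, (2,))
(2, 0, R4, (0, 1))
(3, 0, R4, (0, 2))
(4, 0, R1, (1, 2))
(6, 0, R2, (0, 1))
(6, 0, R7, (1,))
(7, 0, R2, (1, 2))
(8, 0, R1, (1, 2))
(8, 0, R2, (0, 1))
(8, 0, R2, (0, 2))

bar 0: v0=D3 v1=D4 v2=A4 downbeat P5
bar 1: v0=C3 v1=A3 v2=B3 downbeat M7
bar 2: v0=B2 v1=E3 v2=D4 downbeat m3
bar 3: v0=C3 v1=E3 v2=B3 downbeat M7
bar 4: v0=A2 v1=F3 v2=C4 downbeat m3
bar 5: v0=C3 v1=E3 v2=E4 downbeat M3
bar 6: v0=D3 v1=D4 v2=F4 downbeat m3
bar 7: v0=C3 v1=A3 v2=E4 downbeat M3
bar 8: v0=D3 v1=D4 v2=A4 downbeat P5
  -> R4 @ bar 1 tick 0 v(0, 2): C3/B3 M7 untreated
  -> R7 @ bar 1 tick 0 v(2,): A4->B3 leap 10st
  -> R4 @ bar 2 tick 0 v(0, 1): B2/E3 P4 untreated
  -> R4 @ bar 3 tick 0 v(0, 2): C3/B3 M7 untreated
  -> R1 @ bar 4 tick 0 v(1, 2): E3/B3 P5 -> F3/C4 P5 similar
  -> R2 @ bar 6 tick 0 v(0, 1): C3/E3 M3 -> D3/D4 P8 similar
  -> R7 @ bar 6 tick 0 v(1,): E3->D4 leap 10st
  -> R2 @ bar 7 tick 0 v(1, 2): D4/F4 m3 -> A3/E4 P5 similar
  -> R1 @ bar 8 tick 0 v(1, 2): A3/E4 P5 -> D4/A4 P5 similar
  -> R2 @ bar 8 tick 0 v(0, 1): C3/A3 M6 -> D3/D4 P8 similar
  -> R2 @ bar 8 tick 0 v(0, 2): C3/E4 M3 -> D3/A4 P5 similar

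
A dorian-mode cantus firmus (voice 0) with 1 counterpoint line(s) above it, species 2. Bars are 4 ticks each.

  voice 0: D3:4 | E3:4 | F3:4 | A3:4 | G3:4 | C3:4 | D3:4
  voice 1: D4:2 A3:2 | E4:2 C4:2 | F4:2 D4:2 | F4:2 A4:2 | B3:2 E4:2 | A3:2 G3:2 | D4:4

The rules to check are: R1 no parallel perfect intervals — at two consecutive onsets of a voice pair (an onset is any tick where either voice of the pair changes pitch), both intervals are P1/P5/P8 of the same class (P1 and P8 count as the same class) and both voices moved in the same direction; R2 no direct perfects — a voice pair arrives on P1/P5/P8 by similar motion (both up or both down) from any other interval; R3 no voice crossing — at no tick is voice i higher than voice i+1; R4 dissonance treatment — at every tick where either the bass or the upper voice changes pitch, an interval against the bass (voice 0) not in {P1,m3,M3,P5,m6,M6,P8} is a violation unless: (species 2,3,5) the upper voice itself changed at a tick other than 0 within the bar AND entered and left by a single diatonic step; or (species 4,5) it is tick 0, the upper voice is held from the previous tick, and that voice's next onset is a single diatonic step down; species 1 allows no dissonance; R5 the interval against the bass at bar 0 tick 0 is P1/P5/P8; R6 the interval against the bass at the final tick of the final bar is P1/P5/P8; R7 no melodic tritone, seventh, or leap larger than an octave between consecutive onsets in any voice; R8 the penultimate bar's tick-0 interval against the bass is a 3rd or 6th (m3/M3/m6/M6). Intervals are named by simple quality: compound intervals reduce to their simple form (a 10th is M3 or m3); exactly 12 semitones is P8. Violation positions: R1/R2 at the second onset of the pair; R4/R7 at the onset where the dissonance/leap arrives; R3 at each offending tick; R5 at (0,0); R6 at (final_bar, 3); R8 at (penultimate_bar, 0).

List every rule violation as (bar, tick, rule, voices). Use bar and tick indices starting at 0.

(1, 0, R2, (0, 1))
(2, 0, R2, (0, 1))
(4, 0, R7, (1,))
(6, 0, R2, (0, 1))

bar 0: v0=D3 v1=D4 downbeat P8
bar 1: v0=E3 v1=E4 downbeat P8
bar 2: v0=F3 v1=F4 downbeat P8
bar 3: v0=A3 v1=F4 downbeat m6
bar 4: v0=G3 v1=B3 downbeat M3
bar 5: v0=C3 v1=A3 downbeat M6
bar 6: v0=D3 v1=D4 downbeat P8
  -> R2 @ bar 1 tick 0 v(0, 1): D3/A3 P5 -> E3/E4 P8 similar
  -> R2 @ bar 2 tick 0 v(0, 1): E3/C4 m6 -> F3/F4 P8 similar
  -> R7 @ bar 4 tick 0 v(1,): A4->B3 leap 10st
  -> R2 @ bar 6 tick 0 v(0, 1): C3/G3 P5 -> D3/D4 P8 similar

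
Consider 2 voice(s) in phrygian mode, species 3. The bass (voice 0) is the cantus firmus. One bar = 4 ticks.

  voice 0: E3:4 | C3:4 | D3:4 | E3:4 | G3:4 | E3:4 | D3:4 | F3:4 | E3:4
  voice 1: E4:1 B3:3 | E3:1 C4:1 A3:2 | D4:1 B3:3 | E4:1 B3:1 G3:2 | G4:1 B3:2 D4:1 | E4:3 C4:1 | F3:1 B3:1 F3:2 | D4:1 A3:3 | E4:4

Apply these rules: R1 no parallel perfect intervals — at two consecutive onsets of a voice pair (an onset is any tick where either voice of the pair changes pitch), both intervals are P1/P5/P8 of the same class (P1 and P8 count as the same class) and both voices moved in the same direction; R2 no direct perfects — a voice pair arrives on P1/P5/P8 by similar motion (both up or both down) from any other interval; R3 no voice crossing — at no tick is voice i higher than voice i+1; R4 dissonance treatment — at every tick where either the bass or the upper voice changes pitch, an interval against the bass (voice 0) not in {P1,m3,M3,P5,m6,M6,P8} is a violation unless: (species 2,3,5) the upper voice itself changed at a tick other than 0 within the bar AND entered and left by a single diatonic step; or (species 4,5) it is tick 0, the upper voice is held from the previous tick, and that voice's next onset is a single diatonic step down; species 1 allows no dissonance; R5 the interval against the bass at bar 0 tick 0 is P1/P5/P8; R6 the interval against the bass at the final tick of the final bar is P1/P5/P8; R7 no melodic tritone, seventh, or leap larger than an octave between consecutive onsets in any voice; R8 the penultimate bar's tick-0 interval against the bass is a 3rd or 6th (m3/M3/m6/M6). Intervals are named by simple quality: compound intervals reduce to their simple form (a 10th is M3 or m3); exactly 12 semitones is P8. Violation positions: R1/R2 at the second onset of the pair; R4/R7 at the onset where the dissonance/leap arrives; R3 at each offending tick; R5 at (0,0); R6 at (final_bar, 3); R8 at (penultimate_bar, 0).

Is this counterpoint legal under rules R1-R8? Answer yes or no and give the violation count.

bar 0: v0=E3 v1=E4 (P8)
bar 1: v0=C3 v1=E3 (M3)
bar 2: v0=D3 v1=D4 (P8)
bar 3: v0=E3 v1=E4 (P8)
bar 4: v0=G3 v1=G4 (P8)
bar 5: v0=E3 v1=E4 (P8)
bar 6: v0=D3 v1=F3 (m3)
bar 7: v0=F3 v1=D4 (M6)
bar 8: v0=E3 v1=E4 (P8)
  R2 @ bar2.0: C3/A3 M6 -> D3/D4 P8 similar
  R2 @ bar3.0: D3/B3 M6 -> E3/E4 P8 similar
  R2 @ bar4.0: E3/G3 m3 -> G3/G4 P8 similar
  R7 @ bar6.1: F3->B3 leap 6st
  R7 @ bar6.2: B3->F3 leap 6st

No (5 violations)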